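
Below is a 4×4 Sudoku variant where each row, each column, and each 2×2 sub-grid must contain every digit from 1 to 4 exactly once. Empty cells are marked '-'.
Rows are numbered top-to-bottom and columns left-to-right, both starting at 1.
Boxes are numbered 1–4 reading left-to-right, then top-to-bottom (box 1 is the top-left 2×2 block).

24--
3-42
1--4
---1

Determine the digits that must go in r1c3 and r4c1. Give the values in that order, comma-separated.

For r1c3:
  Consider where 1 can go in column 3.
  r3c3 is out (row 3 already has a 1).
  r4c3 is out (row 4 already has a 1).
  So the only cell in column 3 that can hold 1 is r1c3.
  So r1c3 = 1.
For r4c1:
  Row 4 already contains {1}.
  Column 1 already contains {1, 2, 3}.
  Its 2×2 block (box 3) already contains {1}.
  The only value from 1–4 not eliminated is 4, so r4c1 = 4.

1,4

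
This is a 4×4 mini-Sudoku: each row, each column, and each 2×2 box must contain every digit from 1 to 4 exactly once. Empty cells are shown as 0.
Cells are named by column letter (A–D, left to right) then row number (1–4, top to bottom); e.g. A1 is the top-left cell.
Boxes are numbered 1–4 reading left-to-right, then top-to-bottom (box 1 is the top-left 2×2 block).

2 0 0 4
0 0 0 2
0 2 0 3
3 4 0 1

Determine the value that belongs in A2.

4

Cell A2 itself could take any of {1, 4} by direct elimination.
Consider where 4 can go in box 1.
B1 is out (row 1 already has a 4).
B2 is out (column B already has a 4).
So the only cell in box 1 that can hold 4 is A2.
Therefore A2 = 4.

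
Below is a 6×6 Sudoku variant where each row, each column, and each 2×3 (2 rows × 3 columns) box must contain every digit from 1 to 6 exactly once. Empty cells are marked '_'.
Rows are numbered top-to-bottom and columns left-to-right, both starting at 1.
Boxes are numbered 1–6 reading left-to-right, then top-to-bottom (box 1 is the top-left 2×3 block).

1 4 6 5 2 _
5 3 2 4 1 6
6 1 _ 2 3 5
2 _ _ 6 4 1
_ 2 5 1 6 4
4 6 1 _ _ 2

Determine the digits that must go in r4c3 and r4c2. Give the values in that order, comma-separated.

For r4c3:
  Row 4 already contains {1, 2, 4, 6}.
  Column 3 already contains {1, 2, 5, 6}.
  Its 2×3 block (box 3) already contains {1, 2, 6}.
  The only value from 1–6 not eliminated is 3, so r4c3 = 3.
For r4c2:
  Row 4 already contains {1, 2, 4, 6}.
  Column 2 already contains {1, 2, 3, 4, 6}.
  Its 2×3 block (box 3) already contains {1, 2, 6}.
  The only value from 1–6 not eliminated is 5, so r4c2 = 5.

3,5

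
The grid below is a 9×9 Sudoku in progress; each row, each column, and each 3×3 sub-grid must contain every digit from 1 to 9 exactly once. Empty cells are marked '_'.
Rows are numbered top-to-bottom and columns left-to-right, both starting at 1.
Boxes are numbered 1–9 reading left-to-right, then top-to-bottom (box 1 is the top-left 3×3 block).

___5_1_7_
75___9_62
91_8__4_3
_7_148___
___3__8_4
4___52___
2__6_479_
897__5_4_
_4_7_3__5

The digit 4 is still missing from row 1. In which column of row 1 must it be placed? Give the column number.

3

Consider where 4 can go in row 1.
r1c1 is out (column 1 already has a 4).
r1c2 is out (column 2 already has a 4).
r1c5 is out (column 5 already has a 4).
r1c7 is out (column 7 already has a 4).
r1c9 is out (column 9 already has a 4).
So the only cell in row 1 that can hold 4 is r1c3.
That is column 3.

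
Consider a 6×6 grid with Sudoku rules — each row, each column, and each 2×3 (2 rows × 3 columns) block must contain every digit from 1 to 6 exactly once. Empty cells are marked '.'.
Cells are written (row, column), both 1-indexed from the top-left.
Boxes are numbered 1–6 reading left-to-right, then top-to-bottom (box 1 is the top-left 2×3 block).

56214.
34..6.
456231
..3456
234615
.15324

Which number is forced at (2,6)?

2

Row 2 already contains {3, 4, 6}.
Column 6 already contains {1, 4, 5, 6}.
Its 2×3 block (box 2) already contains {1, 4, 6}.
The only value from 1–6 not eliminated is 2, so (2,6) = 2.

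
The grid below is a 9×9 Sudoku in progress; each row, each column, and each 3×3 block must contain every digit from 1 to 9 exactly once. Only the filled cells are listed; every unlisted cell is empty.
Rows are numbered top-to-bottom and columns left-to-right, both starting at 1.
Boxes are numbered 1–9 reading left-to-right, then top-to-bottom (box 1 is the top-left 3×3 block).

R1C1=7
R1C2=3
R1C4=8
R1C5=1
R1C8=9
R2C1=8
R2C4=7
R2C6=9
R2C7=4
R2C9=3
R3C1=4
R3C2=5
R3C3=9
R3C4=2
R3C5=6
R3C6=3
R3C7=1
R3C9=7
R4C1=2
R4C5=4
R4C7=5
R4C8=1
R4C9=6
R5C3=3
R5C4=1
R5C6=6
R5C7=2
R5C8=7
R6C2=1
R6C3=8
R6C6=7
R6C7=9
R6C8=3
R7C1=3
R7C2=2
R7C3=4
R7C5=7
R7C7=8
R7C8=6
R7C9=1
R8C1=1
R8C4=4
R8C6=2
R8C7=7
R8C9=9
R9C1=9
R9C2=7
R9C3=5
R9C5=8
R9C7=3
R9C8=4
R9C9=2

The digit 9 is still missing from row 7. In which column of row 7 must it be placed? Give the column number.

Consider where 9 can go in row 7.
R7C6 is out (column 6 already has a 9).
So the only cell in row 7 that can hold 9 is R7C4.
That is column 4.

4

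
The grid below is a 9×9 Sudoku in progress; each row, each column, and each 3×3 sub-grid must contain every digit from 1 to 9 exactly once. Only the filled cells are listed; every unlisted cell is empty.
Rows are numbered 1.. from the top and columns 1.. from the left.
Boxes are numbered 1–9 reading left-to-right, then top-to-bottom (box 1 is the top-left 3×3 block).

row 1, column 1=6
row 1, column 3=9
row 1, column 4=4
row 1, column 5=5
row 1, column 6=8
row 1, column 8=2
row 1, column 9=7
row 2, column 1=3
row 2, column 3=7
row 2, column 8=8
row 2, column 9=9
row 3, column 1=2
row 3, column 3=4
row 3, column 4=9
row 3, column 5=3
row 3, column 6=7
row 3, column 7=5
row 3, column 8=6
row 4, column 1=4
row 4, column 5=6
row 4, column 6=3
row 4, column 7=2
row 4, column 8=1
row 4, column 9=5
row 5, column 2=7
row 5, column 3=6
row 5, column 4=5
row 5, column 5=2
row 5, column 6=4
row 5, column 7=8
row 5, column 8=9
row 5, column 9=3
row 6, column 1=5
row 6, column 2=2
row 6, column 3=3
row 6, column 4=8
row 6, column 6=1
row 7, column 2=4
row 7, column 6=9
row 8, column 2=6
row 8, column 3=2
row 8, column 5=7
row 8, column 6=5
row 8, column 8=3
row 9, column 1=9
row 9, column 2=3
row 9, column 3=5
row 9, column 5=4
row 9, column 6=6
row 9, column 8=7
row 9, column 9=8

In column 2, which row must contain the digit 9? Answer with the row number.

4

Consider where 9 can go in column 2.
row 1, column 2 is out (row 1 already has a 9).
row 2, column 2 is out (row 2 already has a 9).
row 3, column 2 is out (row 3 already has a 9).
So the only cell in column 2 that can hold 9 is row 4, column 2.
That is row 4.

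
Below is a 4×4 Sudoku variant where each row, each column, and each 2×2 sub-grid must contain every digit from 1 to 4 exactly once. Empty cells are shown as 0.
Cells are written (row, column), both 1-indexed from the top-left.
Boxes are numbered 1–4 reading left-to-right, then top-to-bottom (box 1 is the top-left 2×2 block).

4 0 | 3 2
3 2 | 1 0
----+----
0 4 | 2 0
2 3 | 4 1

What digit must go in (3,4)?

Row 3 already contains {2, 4}.
Column 4 already contains {1, 2}.
Its 2×2 block (box 4) already contains {1, 2, 4}.
The only value from 1–4 not eliminated is 3, so (3,4) = 3.

3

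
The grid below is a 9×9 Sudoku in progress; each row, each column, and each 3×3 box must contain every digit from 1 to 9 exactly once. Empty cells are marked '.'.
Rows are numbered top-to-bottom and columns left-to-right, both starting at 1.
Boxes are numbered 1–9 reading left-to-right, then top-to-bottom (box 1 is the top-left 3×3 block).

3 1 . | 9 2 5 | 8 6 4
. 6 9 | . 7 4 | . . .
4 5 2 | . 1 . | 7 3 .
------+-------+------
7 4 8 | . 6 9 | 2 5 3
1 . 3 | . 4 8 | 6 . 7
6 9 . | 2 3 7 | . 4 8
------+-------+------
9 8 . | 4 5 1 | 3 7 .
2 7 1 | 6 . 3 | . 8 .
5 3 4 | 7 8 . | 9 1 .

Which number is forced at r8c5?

Row 8 already contains {1, 2, 3, 6, 7, 8}.
Column 5 already contains {1, 2, 3, 4, 5, 6, 7, 8}.
Its 3×3 block (box 8) already contains {1, 3, 4, 5, 6, 7, 8}.
The only value from 1–9 not eliminated is 9, so r8c5 = 9.

9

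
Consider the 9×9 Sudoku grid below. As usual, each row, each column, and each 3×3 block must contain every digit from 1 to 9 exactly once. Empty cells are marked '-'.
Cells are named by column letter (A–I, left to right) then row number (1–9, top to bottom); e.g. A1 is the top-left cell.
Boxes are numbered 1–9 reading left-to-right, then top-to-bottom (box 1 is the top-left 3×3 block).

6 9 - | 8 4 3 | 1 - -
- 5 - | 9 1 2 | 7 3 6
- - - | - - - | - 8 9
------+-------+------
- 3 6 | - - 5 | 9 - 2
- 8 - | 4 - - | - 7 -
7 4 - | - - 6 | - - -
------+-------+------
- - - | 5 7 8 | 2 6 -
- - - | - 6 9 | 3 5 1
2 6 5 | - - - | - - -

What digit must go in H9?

Cell H9 itself could take any of {4, 9} by direct elimination.
Consider where 9 can go in box 9.
I7 is out (column I already has a 9).
G9 is out (column G already has a 9).
I9 is out (column I already has a 9).
So the only cell in box 9 that can hold 9 is H9.
Therefore H9 = 9.

9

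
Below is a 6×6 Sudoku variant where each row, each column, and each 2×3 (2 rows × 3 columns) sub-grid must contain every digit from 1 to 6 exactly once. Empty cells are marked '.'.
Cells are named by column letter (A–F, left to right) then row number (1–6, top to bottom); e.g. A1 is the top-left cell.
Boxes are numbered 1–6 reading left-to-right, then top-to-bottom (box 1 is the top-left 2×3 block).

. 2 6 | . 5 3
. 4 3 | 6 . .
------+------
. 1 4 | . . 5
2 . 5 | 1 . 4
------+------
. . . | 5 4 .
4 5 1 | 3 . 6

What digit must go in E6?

Row 6 already contains {1, 3, 4, 5, 6}.
Column E already contains {4, 5}.
Its 2×3 block (box 6) already contains {3, 4, 5, 6}.
The only value from 1–6 not eliminated is 2, so E6 = 2.

2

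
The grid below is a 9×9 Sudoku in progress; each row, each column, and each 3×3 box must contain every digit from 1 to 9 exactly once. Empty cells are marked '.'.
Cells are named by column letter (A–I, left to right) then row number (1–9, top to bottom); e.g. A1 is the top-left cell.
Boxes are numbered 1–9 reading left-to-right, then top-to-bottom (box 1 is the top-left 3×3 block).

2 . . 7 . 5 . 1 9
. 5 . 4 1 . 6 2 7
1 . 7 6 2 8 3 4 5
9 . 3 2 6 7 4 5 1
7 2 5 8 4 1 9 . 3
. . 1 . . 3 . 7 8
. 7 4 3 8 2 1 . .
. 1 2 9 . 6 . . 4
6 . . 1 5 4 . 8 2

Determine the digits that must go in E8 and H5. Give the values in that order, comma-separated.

For E8:
  Row 8 already contains {1, 2, 4, 6, 9}.
  Column E already contains {1, 2, 4, 5, 6, 8}.
  Its 3×3 block (box 8) already contains {1, 2, 3, 4, 5, 6, 8, 9}.
  The only value from 1–9 not eliminated is 7, so E8 = 7.
For H5:
  Row 5 already contains {1, 2, 3, 4, 5, 7, 8, 9}.
  Column H already contains {1, 2, 4, 5, 7, 8}.
  Its 3×3 block (box 6) already contains {1, 3, 4, 5, 7, 8, 9}.
  The only value from 1–9 not eliminated is 6, so H5 = 6.

7,6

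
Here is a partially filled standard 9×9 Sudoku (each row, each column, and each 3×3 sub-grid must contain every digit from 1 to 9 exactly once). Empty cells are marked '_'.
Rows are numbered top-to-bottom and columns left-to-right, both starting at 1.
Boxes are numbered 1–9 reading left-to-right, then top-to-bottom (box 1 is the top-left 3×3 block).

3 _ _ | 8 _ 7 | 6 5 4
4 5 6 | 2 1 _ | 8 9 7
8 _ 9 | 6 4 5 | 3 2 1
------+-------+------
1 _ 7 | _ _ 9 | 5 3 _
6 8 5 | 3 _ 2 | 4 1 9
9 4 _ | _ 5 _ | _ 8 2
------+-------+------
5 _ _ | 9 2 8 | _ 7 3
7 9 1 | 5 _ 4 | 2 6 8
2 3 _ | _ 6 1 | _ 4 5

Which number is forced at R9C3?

8

Row 9 already contains {1, 2, 3, 4, 5, 6}.
Column 3 already contains {1, 5, 6, 7, 9}.
Its 3×3 block (box 7) already contains {1, 2, 3, 5, 7, 9}.
The only value from 1–9 not eliminated is 8, so R9C3 = 8.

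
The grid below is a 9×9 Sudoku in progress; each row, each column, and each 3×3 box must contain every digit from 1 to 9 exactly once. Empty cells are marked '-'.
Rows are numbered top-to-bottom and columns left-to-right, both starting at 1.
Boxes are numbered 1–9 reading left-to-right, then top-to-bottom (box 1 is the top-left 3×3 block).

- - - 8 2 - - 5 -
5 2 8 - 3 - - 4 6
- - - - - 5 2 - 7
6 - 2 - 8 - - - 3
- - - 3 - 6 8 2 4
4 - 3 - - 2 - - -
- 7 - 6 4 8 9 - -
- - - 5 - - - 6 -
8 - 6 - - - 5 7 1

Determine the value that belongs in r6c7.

Cell r6c7 itself could take any of {1, 6, 7} by direct elimination.
Consider where 6 can go in column 7.
r1c7 is out (box 3 already has a 6).
r2c7 is out (row 2 already has a 6).
r4c7 is out (row 4 already has a 6).
r8c7 is out (row 8 already has a 6).
So the only cell in column 7 that can hold 6 is r6c7.
Therefore r6c7 = 6.

6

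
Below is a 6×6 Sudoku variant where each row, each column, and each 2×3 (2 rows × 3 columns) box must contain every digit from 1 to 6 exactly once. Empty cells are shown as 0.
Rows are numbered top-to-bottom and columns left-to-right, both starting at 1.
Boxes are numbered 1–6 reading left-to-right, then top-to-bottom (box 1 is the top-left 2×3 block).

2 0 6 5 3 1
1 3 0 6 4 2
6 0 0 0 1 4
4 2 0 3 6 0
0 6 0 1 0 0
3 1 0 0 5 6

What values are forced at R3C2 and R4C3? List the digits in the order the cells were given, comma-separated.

For R3C2:
  Row 3 already contains {1, 4, 6}.
  Column 2 already contains {1, 2, 3, 6}.
  Its 2×3 block (box 3) already contains {2, 4, 6}.
  The only value from 1–6 not eliminated is 5, so R3C2 = 5.
For R4C3:
  Consider where 1 can go in row 4.
  R4C6 is out (column 6 already has a 1).
  So the only cell in row 4 that can hold 1 is R4C3.
  So R4C3 = 1.

5,1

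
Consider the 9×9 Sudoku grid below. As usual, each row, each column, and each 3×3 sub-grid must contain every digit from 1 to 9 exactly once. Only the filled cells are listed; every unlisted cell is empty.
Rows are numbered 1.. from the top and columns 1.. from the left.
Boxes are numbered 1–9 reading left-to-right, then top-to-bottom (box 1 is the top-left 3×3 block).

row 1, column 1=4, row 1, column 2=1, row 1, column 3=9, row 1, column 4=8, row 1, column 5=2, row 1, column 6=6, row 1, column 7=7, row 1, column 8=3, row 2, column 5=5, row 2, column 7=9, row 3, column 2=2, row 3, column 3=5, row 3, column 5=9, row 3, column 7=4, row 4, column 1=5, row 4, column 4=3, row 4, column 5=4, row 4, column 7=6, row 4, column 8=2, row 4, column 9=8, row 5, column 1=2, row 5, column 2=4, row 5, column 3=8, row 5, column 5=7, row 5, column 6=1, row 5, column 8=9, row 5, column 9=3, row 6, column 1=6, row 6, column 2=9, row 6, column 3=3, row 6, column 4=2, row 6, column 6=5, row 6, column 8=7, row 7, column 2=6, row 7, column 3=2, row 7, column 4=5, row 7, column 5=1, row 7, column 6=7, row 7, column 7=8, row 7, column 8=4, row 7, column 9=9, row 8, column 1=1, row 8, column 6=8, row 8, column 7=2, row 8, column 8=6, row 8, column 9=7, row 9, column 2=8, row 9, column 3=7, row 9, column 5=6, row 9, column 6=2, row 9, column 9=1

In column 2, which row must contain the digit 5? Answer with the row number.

8

Consider where 5 can go in column 2.
row 2, column 2 is out (row 2 already has a 5).
row 4, column 2 is out (row 4 already has a 5).
So the only cell in column 2 that can hold 5 is row 8, column 2.
That is row 8.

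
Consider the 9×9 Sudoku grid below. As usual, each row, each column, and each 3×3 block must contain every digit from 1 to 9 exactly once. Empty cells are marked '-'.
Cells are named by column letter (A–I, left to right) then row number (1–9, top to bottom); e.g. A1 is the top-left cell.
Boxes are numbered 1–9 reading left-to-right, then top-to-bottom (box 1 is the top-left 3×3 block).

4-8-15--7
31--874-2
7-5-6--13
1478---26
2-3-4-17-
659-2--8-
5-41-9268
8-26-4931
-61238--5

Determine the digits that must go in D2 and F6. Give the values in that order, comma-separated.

9,1

For D2:
  Row 2 already contains {1, 2, 3, 4, 7, 8}.
  Column D already contains {1, 2, 6, 8}.
  Its 3×3 block (box 2) already contains {1, 5, 6, 7, 8}.
  The only value from 1–9 not eliminated is 9, so D2 = 9.
For F6:
  Consider where 1 can go in box 5.
  E4 is out (row 4 already has a 1).
  F4 is out (row 4 already has a 1).
  D5 is out (row 5 already has a 1).
  F5 is out (row 5 already has a 1).
  D6 is out (column D already has a 1).
  So the only cell in box 5 that can hold 1 is F6.
  So F6 = 1.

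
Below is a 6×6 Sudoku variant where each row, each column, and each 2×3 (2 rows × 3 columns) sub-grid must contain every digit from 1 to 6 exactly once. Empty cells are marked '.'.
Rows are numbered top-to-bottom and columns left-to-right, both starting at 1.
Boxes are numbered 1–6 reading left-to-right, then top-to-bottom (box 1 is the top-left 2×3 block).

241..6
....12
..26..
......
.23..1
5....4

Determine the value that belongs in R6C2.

1

Cell R6C2 itself could take any of {1, 6} by direct elimination.
Consider where 1 can go in row 6.
R6C3 is out (column 3 already has a 1).
R6C4 is out (box 6 already has a 1).
R6C5 is out (column 5 already has a 1).
So the only cell in row 6 that can hold 1 is R6C2.
Therefore R6C2 = 1.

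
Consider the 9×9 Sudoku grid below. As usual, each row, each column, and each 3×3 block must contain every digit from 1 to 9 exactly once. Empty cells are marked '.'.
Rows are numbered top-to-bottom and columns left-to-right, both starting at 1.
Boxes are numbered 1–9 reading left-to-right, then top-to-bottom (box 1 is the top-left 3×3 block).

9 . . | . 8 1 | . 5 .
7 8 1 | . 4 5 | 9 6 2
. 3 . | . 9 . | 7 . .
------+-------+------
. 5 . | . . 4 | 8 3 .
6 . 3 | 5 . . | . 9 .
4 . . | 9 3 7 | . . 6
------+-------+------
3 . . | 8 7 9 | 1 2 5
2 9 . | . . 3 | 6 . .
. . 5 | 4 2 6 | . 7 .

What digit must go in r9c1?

Cell r9c1 itself could take any of {1, 8} by direct elimination.
Consider where 8 can go in column 1.
r3c1 is out (box 1 already has a 8).
r4c1 is out (row 4 already has a 8).
So the only cell in column 1 that can hold 8 is r9c1.
Therefore r9c1 = 8.

8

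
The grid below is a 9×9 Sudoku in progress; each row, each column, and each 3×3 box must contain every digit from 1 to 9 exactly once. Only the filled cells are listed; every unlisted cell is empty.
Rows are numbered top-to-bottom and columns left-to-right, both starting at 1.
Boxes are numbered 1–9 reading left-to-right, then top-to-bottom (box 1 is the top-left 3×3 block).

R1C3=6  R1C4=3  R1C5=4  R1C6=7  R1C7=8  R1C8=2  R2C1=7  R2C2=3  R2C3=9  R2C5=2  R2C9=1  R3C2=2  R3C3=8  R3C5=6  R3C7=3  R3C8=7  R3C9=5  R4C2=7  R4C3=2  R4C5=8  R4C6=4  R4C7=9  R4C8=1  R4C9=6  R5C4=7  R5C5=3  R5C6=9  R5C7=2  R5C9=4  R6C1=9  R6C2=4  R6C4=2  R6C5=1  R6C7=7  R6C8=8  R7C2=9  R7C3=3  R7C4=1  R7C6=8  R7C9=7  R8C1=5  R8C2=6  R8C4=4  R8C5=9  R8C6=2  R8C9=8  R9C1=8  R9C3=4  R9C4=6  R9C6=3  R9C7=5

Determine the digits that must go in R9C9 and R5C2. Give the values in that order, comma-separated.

For R9C9:
  Consider where 2 can go in box 9.
  R7C7 is out (column 7 already has a 2).
  R7C8 is out (column 8 already has a 2).
  R8C7 is out (row 8 already has a 2).
  R8C8 is out (row 8 already has a 2).
  R9C8 is out (column 8 already has a 2).
  So the only cell in box 9 that can hold 2 is R9C9.
  So R9C9 = 2.
For R5C2:
  Consider where 8 can go in box 4.
  R4C1 is out (row 4 already has a 8).
  R5C1 is out (column 1 already has a 8).
  R5C3 is out (column 3 already has a 8).
  R6C3 is out (row 6 already has a 8).
  So the only cell in box 4 that can hold 8 is R5C2.
  So R5C2 = 8.

2,8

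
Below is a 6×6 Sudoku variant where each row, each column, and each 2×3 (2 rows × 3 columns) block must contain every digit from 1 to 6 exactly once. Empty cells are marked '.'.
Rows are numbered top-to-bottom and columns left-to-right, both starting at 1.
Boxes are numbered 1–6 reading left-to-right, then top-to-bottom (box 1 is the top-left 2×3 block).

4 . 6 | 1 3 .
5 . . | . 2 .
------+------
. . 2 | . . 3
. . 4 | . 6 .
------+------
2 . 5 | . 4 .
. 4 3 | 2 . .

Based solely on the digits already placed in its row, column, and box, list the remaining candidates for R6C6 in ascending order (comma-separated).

1,5,6

Row 6 already contains {2, 3, 4}.
Column 6 already contains {3}.
Its 2×3 block (box 6) already contains {2, 4}.
Removing those from 1–6 leaves {1, 5, 6} as the candidates for R6C6.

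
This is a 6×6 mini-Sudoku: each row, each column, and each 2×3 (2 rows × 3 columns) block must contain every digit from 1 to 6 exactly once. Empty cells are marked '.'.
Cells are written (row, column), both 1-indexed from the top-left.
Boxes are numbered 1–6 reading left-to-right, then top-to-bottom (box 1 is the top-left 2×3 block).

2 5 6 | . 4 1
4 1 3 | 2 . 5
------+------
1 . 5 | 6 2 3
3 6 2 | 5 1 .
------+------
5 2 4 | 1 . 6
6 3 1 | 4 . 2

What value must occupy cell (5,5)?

3

Row 5 already contains {1, 2, 4, 5, 6}.
Column 5 already contains {1, 2, 4}.
Its 2×3 block (box 6) already contains {1, 2, 4, 6}.
The only value from 1–6 not eliminated is 3, so (5,5) = 3.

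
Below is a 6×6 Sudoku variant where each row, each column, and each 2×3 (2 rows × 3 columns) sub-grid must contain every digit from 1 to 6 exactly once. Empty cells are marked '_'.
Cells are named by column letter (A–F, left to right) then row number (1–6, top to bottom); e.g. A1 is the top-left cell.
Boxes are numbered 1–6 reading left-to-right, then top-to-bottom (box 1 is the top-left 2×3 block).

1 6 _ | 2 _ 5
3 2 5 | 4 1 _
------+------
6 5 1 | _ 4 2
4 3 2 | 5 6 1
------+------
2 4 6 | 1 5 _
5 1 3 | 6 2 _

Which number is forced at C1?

4

Row 1 already contains {1, 2, 5, 6}.
Column C already contains {1, 2, 3, 5, 6}.
Its 2×3 block (box 1) already contains {1, 2, 3, 5, 6}.
The only value from 1–6 not eliminated is 4, so C1 = 4.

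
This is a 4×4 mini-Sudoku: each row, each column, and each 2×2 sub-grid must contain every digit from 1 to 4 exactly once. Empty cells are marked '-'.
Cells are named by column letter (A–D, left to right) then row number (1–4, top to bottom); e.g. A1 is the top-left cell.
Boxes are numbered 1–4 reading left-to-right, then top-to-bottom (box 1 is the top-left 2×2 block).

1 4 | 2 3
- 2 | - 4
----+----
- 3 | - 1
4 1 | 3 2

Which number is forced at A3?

Row 3 already contains {1, 3}.
Column A already contains {1, 4}.
Its 2×2 block (box 3) already contains {1, 3, 4}.
The only value from 1–4 not eliminated is 2, so A3 = 2.

2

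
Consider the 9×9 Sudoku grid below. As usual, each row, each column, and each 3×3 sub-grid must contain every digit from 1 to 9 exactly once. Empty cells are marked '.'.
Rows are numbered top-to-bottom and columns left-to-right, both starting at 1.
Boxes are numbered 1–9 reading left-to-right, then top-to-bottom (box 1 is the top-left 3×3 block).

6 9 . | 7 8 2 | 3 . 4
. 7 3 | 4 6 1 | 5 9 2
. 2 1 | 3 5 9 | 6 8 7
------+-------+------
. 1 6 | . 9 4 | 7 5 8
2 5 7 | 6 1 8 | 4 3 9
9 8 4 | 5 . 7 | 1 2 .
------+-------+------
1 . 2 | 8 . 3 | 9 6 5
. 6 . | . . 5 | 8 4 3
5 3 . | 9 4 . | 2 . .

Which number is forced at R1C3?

Row 1 already contains {2, 3, 4, 6, 7, 8, 9}.
Column 3 already contains {1, 2, 3, 4, 6, 7}.
Its 3×3 block (box 1) already contains {1, 2, 3, 6, 7, 9}.
The only value from 1–9 not eliminated is 5, so R1C3 = 5.

5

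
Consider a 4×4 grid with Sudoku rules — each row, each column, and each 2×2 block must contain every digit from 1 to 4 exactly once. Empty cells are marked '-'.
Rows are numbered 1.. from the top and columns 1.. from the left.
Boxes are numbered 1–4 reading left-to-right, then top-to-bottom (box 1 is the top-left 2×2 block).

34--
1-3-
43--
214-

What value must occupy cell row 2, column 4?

4

Cell row 2, column 4 itself could take any of {2, 4} by direct elimination.
Consider where 4 can go in box 2.
row 1, column 3 is out (row 1 already has a 4).
row 1, column 4 is out (row 1 already has a 4).
So the only cell in box 2 that can hold 4 is row 2, column 4.
Therefore row 2, column 4 = 4.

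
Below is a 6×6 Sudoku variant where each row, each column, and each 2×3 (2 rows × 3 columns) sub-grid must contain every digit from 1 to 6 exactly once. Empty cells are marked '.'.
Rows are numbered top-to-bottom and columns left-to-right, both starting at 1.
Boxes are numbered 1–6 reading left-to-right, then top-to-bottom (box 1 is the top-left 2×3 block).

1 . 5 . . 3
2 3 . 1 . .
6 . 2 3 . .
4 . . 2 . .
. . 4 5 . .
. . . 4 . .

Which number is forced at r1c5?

Cell r1c5 itself could take any of {2, 4, 6} by direct elimination.
Consider where 2 can go in row 1.
r1c2 is out (box 1 already has a 2).
r1c4 is out (column 4 already has a 2).
So the only cell in row 1 that can hold 2 is r1c5.
Therefore r1c5 = 2.

2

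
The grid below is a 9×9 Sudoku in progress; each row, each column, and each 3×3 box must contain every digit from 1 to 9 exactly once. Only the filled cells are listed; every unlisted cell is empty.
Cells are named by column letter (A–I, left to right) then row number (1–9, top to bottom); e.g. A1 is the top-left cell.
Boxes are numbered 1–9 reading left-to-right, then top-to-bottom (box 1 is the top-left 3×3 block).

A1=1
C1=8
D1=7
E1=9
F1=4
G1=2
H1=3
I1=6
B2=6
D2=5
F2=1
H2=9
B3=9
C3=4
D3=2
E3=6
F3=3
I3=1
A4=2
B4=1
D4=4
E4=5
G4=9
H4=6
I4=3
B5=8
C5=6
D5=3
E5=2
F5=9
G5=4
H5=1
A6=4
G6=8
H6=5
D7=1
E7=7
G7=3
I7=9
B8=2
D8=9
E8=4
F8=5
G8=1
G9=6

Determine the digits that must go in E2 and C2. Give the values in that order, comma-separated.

8,2

For E2:
  Row 2 already contains {1, 5, 6, 9}.
  Column E already contains {2, 4, 5, 6, 7, 9}.
  Its 3×3 block (box 2) already contains {1, 2, 3, 4, 5, 6, 7, 9}.
  The only value from 1–9 not eliminated is 8, so E2 = 8.
For C2:
  Consider where 2 can go in column C.
  C4 is out (row 4 already has a 2).
  C6 is out (box 4 already has a 2).
  C7 is out (box 7 already has a 2).
  C8 is out (row 8 already has a 2).
  C9 is out (box 7 already has a 2).
  So the only cell in column C that can hold 2 is C2.
  So C2 = 2.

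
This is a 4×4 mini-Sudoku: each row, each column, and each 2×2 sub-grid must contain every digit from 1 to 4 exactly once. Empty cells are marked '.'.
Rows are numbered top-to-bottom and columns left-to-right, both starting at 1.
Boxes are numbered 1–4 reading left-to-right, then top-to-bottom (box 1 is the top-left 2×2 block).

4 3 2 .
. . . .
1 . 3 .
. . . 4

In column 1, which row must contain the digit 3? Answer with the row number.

4

Consider where 3 can go in column 1.
R2C1 is out (box 1 already has a 3).
So the only cell in column 1 that can hold 3 is R4C1.
That is row 4.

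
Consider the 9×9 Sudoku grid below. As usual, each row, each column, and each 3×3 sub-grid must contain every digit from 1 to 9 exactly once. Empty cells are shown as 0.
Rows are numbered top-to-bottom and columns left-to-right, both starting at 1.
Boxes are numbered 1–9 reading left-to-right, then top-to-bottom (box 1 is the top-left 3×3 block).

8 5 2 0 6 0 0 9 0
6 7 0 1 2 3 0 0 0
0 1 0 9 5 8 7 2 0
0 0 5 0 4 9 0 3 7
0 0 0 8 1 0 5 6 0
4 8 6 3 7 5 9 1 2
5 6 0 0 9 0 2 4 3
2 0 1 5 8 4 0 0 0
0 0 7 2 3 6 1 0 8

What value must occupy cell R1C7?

Cell R1C7 itself could take any of {3, 4} by direct elimination.
Consider where 3 can go in row 1.
R1C4 is out (column 4 already has a 3).
R1C6 is out (column 6 already has a 3).
R1C9 is out (column 9 already has a 3).
So the only cell in row 1 that can hold 3 is R1C7.
Therefore R1C7 = 3.

3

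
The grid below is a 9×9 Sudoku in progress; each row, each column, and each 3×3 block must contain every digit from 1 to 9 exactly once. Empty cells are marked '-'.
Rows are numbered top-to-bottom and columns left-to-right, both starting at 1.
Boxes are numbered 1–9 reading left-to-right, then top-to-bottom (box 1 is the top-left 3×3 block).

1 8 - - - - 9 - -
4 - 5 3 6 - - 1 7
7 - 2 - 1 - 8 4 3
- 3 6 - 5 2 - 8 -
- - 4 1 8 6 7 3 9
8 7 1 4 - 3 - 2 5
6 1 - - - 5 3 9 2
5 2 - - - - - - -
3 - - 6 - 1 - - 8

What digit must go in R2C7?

Row 2 already contains {1, 3, 4, 5, 6, 7}.
Column 7 already contains {3, 7, 8, 9}.
Its 3×3 block (box 3) already contains {1, 3, 4, 7, 8, 9}.
The only value from 1–9 not eliminated is 2, so R2C7 = 2.

2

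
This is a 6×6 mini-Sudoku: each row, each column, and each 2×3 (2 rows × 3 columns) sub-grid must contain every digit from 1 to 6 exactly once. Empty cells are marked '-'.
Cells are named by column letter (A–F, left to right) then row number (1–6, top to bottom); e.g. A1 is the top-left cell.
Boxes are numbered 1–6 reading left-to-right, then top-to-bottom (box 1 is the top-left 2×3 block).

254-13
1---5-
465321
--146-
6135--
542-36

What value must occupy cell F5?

2

Cell F5 itself could take any of {2, 4} by direct elimination.
Consider where 2 can go in row 5.
E5 is out (column E already has a 2).
So the only cell in row 5 that can hold 2 is F5.
Therefore F5 = 2.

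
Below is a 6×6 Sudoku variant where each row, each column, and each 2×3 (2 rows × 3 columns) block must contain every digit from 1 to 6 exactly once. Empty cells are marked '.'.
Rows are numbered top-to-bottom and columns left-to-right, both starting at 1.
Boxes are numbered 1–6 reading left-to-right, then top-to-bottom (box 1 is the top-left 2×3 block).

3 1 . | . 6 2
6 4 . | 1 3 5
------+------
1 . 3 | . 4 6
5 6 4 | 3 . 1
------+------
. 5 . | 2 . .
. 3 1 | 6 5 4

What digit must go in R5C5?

Row 5 already contains {2, 5}.
Column 5 already contains {3, 4, 5, 6}.
Its 2×3 block (box 6) already contains {2, 4, 5, 6}.
The only value from 1–6 not eliminated is 1, so R5C5 = 1.

1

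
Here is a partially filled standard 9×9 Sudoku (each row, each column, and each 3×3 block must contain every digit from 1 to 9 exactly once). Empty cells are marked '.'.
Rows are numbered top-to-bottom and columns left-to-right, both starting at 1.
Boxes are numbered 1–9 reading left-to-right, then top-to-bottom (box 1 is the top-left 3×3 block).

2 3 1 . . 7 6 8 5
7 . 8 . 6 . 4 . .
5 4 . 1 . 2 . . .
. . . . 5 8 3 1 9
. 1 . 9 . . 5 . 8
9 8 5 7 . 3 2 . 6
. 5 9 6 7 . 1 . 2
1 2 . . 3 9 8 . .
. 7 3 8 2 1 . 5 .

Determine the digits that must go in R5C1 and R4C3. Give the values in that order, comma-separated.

3,7

For R5C1:
  Consider where 3 can go in box 4.
  R4C1 is out (row 4 already has a 3).
  R4C2 is out (row 4 already has a 3).
  R4C3 is out (row 4 already has a 3).
  R5C3 is out (column 3 already has a 3).
  So the only cell in box 4 that can hold 3 is R5C1.
  So R5C1 = 3.
For R4C3:
  Consider where 7 can go in row 4.
  R4C1 is out (column 1 already has a 7).
  R4C2 is out (column 2 already has a 7).
  R4C4 is out (column 4 already has a 7).
  So the only cell in row 4 that can hold 7 is R4C3.
  So R4C3 = 7.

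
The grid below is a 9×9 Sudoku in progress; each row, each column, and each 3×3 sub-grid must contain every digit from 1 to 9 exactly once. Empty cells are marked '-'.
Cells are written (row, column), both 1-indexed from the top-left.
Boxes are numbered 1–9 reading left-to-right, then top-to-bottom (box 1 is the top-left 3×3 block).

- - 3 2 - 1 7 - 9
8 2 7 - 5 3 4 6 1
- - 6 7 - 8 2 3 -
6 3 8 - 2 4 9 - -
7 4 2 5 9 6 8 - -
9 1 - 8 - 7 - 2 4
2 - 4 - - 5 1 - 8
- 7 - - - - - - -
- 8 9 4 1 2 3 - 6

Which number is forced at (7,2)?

Row 7 already contains {1, 2, 4, 5, 8}.
Column 2 already contains {1, 2, 3, 4, 7, 8}.
Its 3×3 block (box 7) already contains {2, 4, 7, 8, 9}.
The only value from 1–9 not eliminated is 6, so (7,2) = 6.

6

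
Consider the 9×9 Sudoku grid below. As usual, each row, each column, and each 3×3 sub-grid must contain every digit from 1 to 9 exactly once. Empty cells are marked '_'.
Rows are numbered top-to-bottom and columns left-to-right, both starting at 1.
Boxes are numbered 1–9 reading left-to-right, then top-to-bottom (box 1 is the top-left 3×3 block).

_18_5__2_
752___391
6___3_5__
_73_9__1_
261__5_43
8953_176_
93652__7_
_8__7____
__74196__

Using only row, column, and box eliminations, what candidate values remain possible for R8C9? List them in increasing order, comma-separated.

2,4,5,9

Row 8 already contains {7, 8}.
Column 9 already contains {1, 3}.
Its 3×3 block (box 9) already contains {6, 7}.
Removing those from 1–9 leaves {2, 4, 5, 9} as the candidates for R8C9.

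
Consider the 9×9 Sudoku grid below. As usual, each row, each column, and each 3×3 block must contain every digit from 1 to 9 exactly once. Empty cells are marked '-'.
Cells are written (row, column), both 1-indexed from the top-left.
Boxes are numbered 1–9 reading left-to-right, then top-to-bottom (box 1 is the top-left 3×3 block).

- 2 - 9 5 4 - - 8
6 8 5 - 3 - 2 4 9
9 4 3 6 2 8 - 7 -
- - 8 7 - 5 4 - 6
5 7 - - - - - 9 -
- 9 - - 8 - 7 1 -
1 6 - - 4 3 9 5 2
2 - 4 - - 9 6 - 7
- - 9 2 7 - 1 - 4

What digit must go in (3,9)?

Cell (3,9) itself could take any of {1, 5} by direct elimination.
Consider where 1 can go in row 3.
(3,7) is out (column 7 already has a 1).
So the only cell in row 3 that can hold 1 is (3,9).
Therefore (3,9) = 1.

1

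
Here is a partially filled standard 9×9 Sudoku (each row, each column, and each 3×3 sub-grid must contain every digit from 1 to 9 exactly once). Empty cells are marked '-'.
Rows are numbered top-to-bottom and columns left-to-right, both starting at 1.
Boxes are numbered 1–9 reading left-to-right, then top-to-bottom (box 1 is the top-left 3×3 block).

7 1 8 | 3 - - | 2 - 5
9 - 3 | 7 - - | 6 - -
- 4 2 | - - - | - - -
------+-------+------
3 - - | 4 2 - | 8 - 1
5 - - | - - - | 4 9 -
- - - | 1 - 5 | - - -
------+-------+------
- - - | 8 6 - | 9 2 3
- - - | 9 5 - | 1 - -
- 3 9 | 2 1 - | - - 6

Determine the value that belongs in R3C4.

Cell R3C4 itself could take any of {5, 6} by direct elimination.
Consider where 5 can go in column 4.
R5C4 is out (row 5 already has a 5).
So the only cell in column 4 that can hold 5 is R3C4.
Therefore R3C4 = 5.

5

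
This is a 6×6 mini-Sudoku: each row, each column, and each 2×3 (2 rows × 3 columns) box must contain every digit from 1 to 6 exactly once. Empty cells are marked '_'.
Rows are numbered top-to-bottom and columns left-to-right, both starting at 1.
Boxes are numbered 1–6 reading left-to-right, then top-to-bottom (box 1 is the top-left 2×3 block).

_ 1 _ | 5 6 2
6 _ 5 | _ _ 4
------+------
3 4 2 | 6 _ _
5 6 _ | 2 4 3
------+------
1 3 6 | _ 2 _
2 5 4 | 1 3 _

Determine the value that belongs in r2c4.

Row 2 already contains {4, 5, 6}.
Column 4 already contains {1, 2, 5, 6}.
Its 2×3 block (box 2) already contains {2, 4, 5, 6}.
The only value from 1–6 not eliminated is 3, so r2c4 = 3.

3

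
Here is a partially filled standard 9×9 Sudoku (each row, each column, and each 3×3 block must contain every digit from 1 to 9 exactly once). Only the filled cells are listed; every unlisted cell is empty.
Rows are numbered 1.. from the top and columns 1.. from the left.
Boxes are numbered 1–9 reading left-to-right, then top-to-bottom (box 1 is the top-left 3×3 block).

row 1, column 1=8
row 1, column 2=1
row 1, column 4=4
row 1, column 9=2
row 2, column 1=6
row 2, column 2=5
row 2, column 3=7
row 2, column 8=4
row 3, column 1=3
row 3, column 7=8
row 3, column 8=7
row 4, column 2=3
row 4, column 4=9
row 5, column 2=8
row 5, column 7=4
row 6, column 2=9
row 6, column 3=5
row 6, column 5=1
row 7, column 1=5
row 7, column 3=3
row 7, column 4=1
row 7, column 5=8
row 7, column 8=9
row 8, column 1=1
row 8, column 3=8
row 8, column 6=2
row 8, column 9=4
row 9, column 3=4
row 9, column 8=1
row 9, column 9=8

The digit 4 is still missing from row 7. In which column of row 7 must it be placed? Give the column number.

Consider where 4 can go in row 7.
row 7, column 2 is out (box 7 already has a 4).
row 7, column 7 is out (column 7 already has a 4).
row 7, column 9 is out (column 9 already has a 4).
So the only cell in row 7 that can hold 4 is row 7, column 6.
That is column 6.

6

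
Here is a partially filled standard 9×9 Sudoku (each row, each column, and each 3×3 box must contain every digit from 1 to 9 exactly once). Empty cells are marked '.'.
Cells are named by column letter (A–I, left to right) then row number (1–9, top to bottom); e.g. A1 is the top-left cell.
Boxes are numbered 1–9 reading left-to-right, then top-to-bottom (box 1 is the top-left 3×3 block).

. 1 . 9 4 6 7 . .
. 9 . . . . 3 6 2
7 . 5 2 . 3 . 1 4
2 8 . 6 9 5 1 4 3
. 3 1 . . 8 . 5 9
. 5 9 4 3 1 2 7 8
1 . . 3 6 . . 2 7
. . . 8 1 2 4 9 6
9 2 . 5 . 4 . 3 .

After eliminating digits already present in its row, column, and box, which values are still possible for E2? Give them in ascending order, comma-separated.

5,7,8

Row 2 already contains {2, 3, 6, 9}.
Column E already contains {1, 3, 4, 6, 9}.
Its 3×3 block (box 2) already contains {2, 3, 4, 6, 9}.
Removing those from 1–9 leaves {5, 7, 8} as the candidates for E2.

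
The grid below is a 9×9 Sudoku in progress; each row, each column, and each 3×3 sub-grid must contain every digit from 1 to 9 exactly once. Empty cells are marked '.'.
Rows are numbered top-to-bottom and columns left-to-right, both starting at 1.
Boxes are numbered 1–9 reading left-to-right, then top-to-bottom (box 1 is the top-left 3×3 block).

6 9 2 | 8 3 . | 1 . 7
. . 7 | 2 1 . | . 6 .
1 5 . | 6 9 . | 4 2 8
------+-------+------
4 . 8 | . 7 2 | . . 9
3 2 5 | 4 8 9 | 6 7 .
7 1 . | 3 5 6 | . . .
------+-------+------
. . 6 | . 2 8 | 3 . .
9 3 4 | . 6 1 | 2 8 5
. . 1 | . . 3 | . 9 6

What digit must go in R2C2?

4

Cell R2C2 itself could take any of {4, 8} by direct elimination.
Consider where 4 can go in column 2.
R4C2 is out (row 4 already has a 4).
R7C2 is out (box 7 already has a 4).
R9C2 is out (box 7 already has a 4).
So the only cell in column 2 that can hold 4 is R2C2.
Therefore R2C2 = 4.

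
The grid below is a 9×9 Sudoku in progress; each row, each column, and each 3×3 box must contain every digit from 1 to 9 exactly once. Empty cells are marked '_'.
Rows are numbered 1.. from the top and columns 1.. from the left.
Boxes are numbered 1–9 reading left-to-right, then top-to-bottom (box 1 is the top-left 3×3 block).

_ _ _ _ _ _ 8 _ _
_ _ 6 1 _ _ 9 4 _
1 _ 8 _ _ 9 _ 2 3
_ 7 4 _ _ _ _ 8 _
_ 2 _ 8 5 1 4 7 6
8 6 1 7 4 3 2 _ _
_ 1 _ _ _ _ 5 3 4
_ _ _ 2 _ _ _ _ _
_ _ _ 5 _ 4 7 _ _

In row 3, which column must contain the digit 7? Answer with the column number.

5

Consider where 7 can go in row 3.
row 3, column 2 is out (column 2 already has a 7).
row 3, column 4 is out (column 4 already has a 7).
row 3, column 7 is out (column 7 already has a 7).
So the only cell in row 3 that can hold 7 is row 3, column 5.
That is column 5.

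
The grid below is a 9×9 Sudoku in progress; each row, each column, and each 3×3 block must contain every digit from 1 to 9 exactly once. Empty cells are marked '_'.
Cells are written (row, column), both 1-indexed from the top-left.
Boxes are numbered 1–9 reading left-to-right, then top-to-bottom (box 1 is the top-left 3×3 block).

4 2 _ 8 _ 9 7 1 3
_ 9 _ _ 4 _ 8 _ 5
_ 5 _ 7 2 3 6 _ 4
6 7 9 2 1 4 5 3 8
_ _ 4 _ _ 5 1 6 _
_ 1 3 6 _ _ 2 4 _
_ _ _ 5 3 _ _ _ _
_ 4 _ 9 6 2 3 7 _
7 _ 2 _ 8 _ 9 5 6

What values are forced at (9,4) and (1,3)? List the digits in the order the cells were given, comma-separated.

4,6

For (9,4):
  Consider where 4 can go in row 9.
  (9,2) is out (column 2 already has a 4).
  (9,6) is out (column 6 already has a 4).
  So the only cell in row 9 that can hold 4 is (9,4).
  So (9,4) = 4.
For (1,3):
  Row 1 already contains {1, 2, 3, 4, 7, 8, 9}.
  Column 3 already contains {2, 3, 4, 9}.
  Its 3×3 block (box 1) already contains {2, 4, 5, 9}.
  The only value from 1–9 not eliminated is 6, so (1,3) = 6.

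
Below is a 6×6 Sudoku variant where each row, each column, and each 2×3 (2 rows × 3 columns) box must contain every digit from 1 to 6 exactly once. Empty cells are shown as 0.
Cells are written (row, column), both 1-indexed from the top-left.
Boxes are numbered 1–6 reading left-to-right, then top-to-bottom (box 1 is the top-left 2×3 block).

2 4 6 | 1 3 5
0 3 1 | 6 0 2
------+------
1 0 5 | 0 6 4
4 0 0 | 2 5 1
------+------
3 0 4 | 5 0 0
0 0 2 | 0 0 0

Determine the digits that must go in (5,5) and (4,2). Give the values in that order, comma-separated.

For (5,5):
  Consider where 2 can go in box 6.
  (5,6) is out (column 6 already has a 2).
  (6,4) is out (row 6 already has a 2).
  (6,5) is out (row 6 already has a 2).
  (6,6) is out (row 6 already has a 2).
  So the only cell in box 6 that can hold 2 is (5,5).
  So (5,5) = 2.
For (4,2):
  Row 4 already contains {1, 2, 4, 5}.
  Column 2 already contains {3, 4}.
  Its 2×3 block (box 3) already contains {1, 4, 5}.
  The only value from 1–6 not eliminated is 6, so (4,2) = 6.

2,6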